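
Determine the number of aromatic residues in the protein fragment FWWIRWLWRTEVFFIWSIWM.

F, W, and Y each carry an aromatic ring on the side chain.
Matching residues: F1, W2, W3, W6, W8, F13, F14, W16, W19.

9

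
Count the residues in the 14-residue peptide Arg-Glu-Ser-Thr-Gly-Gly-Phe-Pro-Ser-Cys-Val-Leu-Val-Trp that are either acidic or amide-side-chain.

Acidic: D, E. Amide-side-chain: N, Q.
Acidic residues here: Glu2 (1).
Amide-side-chain residues here: none (0).
The two groups share no amino acid, so total = 1 + 0 = 1.

1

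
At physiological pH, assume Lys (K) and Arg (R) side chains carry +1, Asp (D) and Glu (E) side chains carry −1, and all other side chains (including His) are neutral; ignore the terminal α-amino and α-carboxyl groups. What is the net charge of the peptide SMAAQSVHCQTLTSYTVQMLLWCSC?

0

Positive (K, R): none → +0.
Negative (D, E): none → −0.
Net charge = (+0) + (−0) = 0.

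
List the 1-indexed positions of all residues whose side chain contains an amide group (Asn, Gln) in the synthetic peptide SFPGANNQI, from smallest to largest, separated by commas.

Matching residues: N6, N7, Q8.

6, 7, 8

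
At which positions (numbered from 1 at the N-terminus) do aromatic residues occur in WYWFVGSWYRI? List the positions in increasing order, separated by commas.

The aromatic amino acids are Phe (F, benzyl), Trp (W, indole), and Tyr (Y, phenol).
Matching residues: W1, Y2, W3, F4, W8, Y9.

1, 2, 3, 4, 8, 9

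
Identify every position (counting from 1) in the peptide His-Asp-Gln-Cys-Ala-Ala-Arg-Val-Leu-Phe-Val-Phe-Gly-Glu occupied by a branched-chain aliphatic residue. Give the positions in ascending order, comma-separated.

8, 9, 11

The BCAAs are Val, Leu, and Ile — aliphatic side chains with a branch point.
Matching residues: Val8, Leu9, Val11.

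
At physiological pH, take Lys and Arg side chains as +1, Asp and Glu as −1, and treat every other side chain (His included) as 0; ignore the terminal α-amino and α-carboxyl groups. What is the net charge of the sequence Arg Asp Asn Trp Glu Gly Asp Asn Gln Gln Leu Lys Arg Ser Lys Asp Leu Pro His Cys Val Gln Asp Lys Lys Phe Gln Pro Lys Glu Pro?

+1

Positive (K, R): Arg1, Lys12, Arg13, Lys15, Lys24, Lys25, Lys29 → +7.
Negative (D, E): Asp2, Glu5, Asp7, Asp16, Asp23, Glu30 → −6.
Net charge = (+7) + (−6) = +1.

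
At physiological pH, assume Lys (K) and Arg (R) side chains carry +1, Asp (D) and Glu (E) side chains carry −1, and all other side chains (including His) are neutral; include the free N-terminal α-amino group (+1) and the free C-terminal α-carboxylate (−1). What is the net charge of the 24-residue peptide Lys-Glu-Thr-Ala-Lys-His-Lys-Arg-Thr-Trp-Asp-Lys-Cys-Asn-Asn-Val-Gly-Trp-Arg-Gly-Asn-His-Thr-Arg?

Positive (K, R): Lys1, Lys5, Lys7, Arg8, Lys12, Arg19, Arg24 → +7.
Negative (D, E): Glu2, Asp11 → −2.
The N-terminus (+1) and C-terminus (−1) cancel.
Net charge = (+7) + (−2) = +5.

+5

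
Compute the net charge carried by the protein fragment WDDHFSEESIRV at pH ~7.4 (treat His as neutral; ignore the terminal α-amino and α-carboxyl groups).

At pH ~7.4 the Lys and Arg side chains are protonated (+1), the Asp and Glu side chains are deprotonated (−1), and with His taken as neutral all other side chains carry no charge.
Positive (K, R): R11 → +1.
Negative (D, E): D2, D3, E7, E8 → −4.
Net charge = (+1) + (−4) = −3.

-3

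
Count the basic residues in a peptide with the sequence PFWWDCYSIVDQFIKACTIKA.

The basic amino acids are Lys (K), Arg (R), and His (H).
Matching residues: K15, K20.

2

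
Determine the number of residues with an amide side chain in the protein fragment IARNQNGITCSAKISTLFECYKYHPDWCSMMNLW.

4

Asparagine (N) and glutamine (Q) have uncharged amide side chains.
Matching residues: N4, Q5, N6, N32.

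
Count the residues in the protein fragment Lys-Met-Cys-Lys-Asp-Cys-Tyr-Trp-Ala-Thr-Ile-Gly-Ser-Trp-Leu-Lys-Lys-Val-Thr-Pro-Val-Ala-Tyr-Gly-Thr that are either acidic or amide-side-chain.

1

Acidic: D, E. Amide-side-chain: N, Q.
Acidic residues here: Asp5 (1).
Amide-side-chain residues here: none (0).
The two groups share no amino acid, so total = 1 + 0 = 1.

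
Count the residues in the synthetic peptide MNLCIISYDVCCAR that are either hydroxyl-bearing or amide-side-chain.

Hydroxyl-bearing: S, T, Y. Amide-side-chain: N, Q.
Hydroxyl-bearing residues here: S7, Y8 (2).
Amide-side-chain residues here: N2 (1).
The two groups share no amino acid, so total = 2 + 1 = 3.

3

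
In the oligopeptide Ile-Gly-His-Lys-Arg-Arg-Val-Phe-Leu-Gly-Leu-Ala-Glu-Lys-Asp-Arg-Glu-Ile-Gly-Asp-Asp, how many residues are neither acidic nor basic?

Acidic: D, E. Basic: K, R, H. All other residues are neither.
Matching residues: Ile1, Gly2, Val7, Phe8, Leu9, Gly10, Leu11, Ala12, Ile18, Gly19.

10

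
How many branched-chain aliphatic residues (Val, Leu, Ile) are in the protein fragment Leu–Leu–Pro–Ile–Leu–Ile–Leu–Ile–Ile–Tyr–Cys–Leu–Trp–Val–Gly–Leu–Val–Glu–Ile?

13

Matching residues: Leu1, Leu2, Ile4, Leu5, Ile6, Leu7, Ile8, Ile9, Leu12, Val14, Leu16, Val17, Ile19.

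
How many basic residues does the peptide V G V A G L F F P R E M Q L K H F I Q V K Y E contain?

4

K, R, and H are the three residues with basic side chains (ε-amine, guanidinium, and imidazole respectively).
Matching residues: R10, K15, H16, K21.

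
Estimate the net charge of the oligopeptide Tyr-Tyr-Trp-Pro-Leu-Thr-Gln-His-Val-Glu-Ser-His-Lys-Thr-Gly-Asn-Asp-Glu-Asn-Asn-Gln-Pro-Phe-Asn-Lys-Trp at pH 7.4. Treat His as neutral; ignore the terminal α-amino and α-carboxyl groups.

Near pH 7.4, K and R contribute +1 each, D and E contribute −1 each, and every other side chain (His included, as stated) is uncharged.
Positive (K, R): Lys13, Lys25 → +2.
Negative (D, E): Glu10, Asp17, Glu18 → −3.
Net charge = (+2) + (−3) = −1.

-1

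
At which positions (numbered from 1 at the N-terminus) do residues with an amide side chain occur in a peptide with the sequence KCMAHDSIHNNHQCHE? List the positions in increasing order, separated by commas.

The amide-side-chain residues are Asn (N) and Gln (Q).
Matching residues: N10, N11, Q13.

10, 11, 13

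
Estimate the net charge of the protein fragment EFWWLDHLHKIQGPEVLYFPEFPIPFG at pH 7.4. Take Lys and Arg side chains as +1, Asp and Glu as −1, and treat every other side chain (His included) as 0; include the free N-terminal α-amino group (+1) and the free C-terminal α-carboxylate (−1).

Positive (K, R): K10 → +1.
Negative (D, E): E1, D6, E15, E21 → −4.
The N-terminus (+1) and C-terminus (−1) cancel.
Net charge = (+1) + (−4) = −3.

-3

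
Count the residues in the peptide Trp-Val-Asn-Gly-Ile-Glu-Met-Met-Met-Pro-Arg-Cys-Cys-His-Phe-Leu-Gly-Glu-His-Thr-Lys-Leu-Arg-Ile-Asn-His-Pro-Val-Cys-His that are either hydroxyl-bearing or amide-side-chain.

3

Hydroxyl-bearing: S, T, Y. Amide-side-chain: N, Q.
Hydroxyl-bearing residues here: Thr20 (1).
Amide-side-chain residues here: Asn3, Asn25 (2).
The two groups share no amino acid, so total = 1 + 2 = 3.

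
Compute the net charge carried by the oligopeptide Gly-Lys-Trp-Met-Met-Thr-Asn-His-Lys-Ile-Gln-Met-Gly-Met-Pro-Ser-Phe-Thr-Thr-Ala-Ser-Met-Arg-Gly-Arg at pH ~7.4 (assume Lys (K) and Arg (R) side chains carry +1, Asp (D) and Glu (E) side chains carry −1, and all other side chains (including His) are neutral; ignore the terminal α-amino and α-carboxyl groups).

Positive (K, R): Lys2, Lys9, Arg23, Arg25 → +4.
Negative (D, E): none → −0.
Net charge = (+4) + (−0) = +4.

+4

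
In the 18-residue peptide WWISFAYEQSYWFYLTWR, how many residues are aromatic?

The aromatic amino acids are Phe (F, benzyl), Trp (W, indole), and Tyr (Y, phenol).
Matching residues: W1, W2, F5, Y7, Y11, W12, F13, Y14, W17.

9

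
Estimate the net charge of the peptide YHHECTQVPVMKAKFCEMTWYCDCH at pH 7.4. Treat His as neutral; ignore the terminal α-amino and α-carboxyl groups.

Near pH 7.4, K and R contribute +1 each, D and E contribute −1 each, and every other side chain (His included, as stated) is uncharged.
Positive (K, R): K12, K14 → +2.
Negative (D, E): E4, E17, D23 → −3.
Net charge = (+2) + (−3) = −1.

-1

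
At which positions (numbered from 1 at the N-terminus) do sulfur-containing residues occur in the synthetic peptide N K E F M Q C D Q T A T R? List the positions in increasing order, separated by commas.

The sulfur-bearing residues are cysteine (–SH) and methionine (–S–CH₃).
Matching residues: M5, C7.

5, 7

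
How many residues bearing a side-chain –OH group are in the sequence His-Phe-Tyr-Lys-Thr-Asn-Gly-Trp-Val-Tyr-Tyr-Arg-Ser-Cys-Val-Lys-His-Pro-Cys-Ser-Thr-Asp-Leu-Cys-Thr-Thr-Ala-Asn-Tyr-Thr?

11

Serine (S), threonine (T), and tyrosine (Y) each carry a hydroxyl group on the side chain.
Matching residues: Tyr3, Thr5, Tyr10, Tyr11, Ser13, Ser20, Thr21, Thr25, Thr26, Tyr29, Thr30.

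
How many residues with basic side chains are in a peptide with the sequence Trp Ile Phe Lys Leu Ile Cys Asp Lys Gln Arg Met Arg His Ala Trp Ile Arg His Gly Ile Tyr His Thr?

Lysine (K), arginine (R), and histidine (H) have basic, nitrogen-containing side chains.
Matching residues: Lys4, Lys9, Arg11, Arg13, His14, Arg18, His19, His23.

8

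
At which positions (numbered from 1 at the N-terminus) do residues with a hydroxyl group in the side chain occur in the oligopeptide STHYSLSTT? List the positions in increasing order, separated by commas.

The –OH-bearing residues are Ser, Thr (aliphatic alcohols), and Tyr (phenol).
Matching residues: S1, T2, Y4, S5, S7, T8, T9.

1, 2, 4, 5, 7, 8, 9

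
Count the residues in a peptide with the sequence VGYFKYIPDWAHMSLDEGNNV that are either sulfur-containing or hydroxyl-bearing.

4

Sulfur-containing: C, M. Hydroxyl-bearing: S, T, Y.
Sulfur-containing residues here: M13 (1).
Hydroxyl-bearing residues here: Y3, Y6, S14 (3).
The two groups share no amino acid, so total = 1 + 3 = 4.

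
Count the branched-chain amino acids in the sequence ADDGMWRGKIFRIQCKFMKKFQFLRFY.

Valine (V), leucine (L), and isoleucine (I) are the branched-chain amino acids.
Matching residues: I10, I13, L24.

3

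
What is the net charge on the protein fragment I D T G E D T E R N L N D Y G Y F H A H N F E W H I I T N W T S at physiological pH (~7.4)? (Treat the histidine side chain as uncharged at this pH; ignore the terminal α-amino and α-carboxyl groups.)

-5

Near pH 7.4, K and R contribute +1 each, D and E contribute −1 each, and every other side chain (His included, as stated) is uncharged.
Positive (K, R): R9 → +1.
Negative (D, E): D2, E5, D6, E8, D13, E23 → −6.
Net charge = (+1) + (−6) = −5.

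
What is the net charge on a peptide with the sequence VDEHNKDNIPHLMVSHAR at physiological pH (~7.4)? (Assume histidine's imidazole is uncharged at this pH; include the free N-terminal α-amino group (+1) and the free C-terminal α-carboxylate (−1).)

-1

At pH ~7.4 the Lys and Arg side chains are protonated (+1), the Asp and Glu side chains are deprotonated (−1), and with His taken as neutral all other side chains carry no charge.
Positive (K, R): K6, R18 → +2.
Negative (D, E): D2, E3, D7 → −3.
The N-terminus (+1) and C-terminus (−1) cancel.
Net charge = (+2) + (−3) = −1.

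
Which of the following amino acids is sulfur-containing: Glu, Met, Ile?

Met

The sulfur-bearing residues are cysteine (–SH) and methionine (–S–CH₃).
Of the listed options, only Met belongs to this group.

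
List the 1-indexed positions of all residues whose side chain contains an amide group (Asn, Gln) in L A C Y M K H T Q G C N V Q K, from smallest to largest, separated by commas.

Matching residues: Q9, N12, Q14.

9, 12, 14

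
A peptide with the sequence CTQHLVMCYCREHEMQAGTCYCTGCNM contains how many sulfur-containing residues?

Cysteine (C, thiol) and methionine (M, thioether) are the two sulfur-containing amino acids.
Matching residues: C1, M7, C8, C10, M15, C20, C22, C25, M27.

9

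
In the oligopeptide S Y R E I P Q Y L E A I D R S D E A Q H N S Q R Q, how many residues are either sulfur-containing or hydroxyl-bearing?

5

Sulfur-containing: C, M. Hydroxyl-bearing: S, T, Y.
Sulfur-containing residues here: none (0).
Hydroxyl-bearing residues here: S1, Y2, Y8, S15, S22 (5).
The two groups share no amino acid, so total = 0 + 5 = 5.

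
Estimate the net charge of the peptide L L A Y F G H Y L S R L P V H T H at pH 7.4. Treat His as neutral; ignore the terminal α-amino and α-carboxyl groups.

Near pH 7.4, K and R contribute +1 each, D and E contribute −1 each, and every other side chain (His included, as stated) is uncharged.
Positive (K, R): R11 → +1.
Negative (D, E): none → −0.
Net charge = (+1) + (−0) = +1.

+1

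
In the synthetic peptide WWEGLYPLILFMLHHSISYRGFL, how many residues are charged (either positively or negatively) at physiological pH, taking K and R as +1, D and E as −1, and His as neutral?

Charged side chains at pH ~7.4: K, R (positive); D, E (negative).
Matching residues: E3, R20.

2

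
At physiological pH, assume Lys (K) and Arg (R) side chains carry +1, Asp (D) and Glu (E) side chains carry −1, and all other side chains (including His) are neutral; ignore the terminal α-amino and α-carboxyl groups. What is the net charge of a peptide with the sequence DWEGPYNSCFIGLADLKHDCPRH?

-2

Positive (K, R): K17, R22 → +2.
Negative (D, E): D1, E3, D15, D19 → −4.
Net charge = (+2) + (−4) = −2.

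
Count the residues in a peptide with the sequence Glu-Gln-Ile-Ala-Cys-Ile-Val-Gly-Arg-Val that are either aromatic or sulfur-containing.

1

Aromatic: F, W, Y. Sulfur-containing: C, M.
Aromatic residues here: none (0).
Sulfur-containing residues here: Cys5 (1).
The two groups share no amino acid, so total = 0 + 1 = 1.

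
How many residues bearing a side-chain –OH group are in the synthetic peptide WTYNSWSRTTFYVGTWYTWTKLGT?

12

Serine (S), threonine (T), and tyrosine (Y) each carry a hydroxyl group on the side chain.
Matching residues: T2, Y3, S5, S7, T9, T10, Y12, T15, Y17, T18, T20, T24.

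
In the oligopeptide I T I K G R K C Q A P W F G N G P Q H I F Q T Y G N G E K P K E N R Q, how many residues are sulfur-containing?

1

The sulfur-bearing residues are cysteine (–SH) and methionine (–S–CH₃).
Matching residues: C8.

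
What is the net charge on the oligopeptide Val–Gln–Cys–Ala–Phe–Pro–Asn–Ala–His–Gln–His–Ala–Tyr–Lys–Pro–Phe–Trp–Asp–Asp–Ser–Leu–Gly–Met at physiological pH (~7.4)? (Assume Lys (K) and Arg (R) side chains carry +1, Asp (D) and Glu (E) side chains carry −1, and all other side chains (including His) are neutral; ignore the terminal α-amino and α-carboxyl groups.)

-1

Positive (K, R): Lys14 → +1.
Negative (D, E): Asp18, Asp19 → −2.
Net charge = (+1) + (−2) = −1.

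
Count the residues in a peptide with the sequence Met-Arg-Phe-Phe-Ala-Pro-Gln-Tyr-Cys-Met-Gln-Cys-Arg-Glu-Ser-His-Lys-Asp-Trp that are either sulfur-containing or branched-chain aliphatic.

Sulfur-containing: C, M. Branched-chain aliphatic: I, L, V.
Sulfur-containing residues here: Met1, Cys9, Met10, Cys12 (4).
Branched-chain aliphatic residues here: none (0).
The two groups share no amino acid, so total = 4 + 0 = 4.

4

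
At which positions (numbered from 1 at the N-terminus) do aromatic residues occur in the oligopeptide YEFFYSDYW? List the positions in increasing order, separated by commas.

The aromatic amino acids are Phe (F, benzyl), Trp (W, indole), and Tyr (Y, phenol).
Matching residues: Y1, F3, F4, Y5, Y8, W9.

1, 3, 4, 5, 8, 9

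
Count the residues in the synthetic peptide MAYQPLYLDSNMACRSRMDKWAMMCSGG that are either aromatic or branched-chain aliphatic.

Aromatic: F, W, Y. Branched-chain aliphatic: I, L, V.
Aromatic residues here: Y3, Y7, W21 (3).
Branched-chain aliphatic residues here: L6, L8 (2).
The two groups share no amino acid, so total = 3 + 2 = 5.

5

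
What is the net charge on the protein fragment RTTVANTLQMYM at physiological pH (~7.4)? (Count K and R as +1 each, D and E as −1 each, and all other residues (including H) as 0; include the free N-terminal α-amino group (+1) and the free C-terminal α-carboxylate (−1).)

+1

Positive (K, R): R1 → +1.
Negative (D, E): none → −0.
The N-terminus (+1) and C-terminus (−1) cancel.
Net charge = (+1) + (−0) = +1.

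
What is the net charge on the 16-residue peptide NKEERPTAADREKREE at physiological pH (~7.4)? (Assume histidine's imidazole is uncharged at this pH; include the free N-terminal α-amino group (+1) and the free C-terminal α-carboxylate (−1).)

-1

At pH ~7.4 the Lys and Arg side chains are protonated (+1), the Asp and Glu side chains are deprotonated (−1), and with His taken as neutral all other side chains carry no charge.
Positive (K, R): K2, R5, R11, K13, R14 → +5.
Negative (D, E): E3, E4, D10, E12, E15, E16 → −6.
The N-terminus (+1) and C-terminus (−1) cancel.
Net charge = (+5) + (−6) = −1.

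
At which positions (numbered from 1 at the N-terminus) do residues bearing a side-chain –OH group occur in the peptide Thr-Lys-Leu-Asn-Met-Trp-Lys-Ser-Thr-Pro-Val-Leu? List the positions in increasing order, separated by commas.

1, 8, 9

Serine (S), threonine (T), and tyrosine (Y) each carry a hydroxyl group on the side chain.
Matching residues: Thr1, Ser8, Thr9.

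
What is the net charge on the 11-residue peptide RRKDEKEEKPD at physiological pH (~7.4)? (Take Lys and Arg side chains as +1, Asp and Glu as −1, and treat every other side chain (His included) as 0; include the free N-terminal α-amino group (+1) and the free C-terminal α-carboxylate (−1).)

Positive (K, R): R1, R2, K3, K6, K9 → +5.
Negative (D, E): D4, E5, E7, E8, D11 → −5.
The N-terminus (+1) and C-terminus (−1) cancel.
Net charge = (+5) + (−5) = 0.

0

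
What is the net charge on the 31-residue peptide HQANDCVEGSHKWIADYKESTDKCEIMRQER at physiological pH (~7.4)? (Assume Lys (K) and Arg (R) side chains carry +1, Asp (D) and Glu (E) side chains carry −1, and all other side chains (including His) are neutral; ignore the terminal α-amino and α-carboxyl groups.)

Positive (K, R): K12, K18, K23, R28, R31 → +5.
Negative (D, E): D5, E8, D16, E19, D22, E25, E30 → −7.
Net charge = (+5) + (−7) = −2.

-2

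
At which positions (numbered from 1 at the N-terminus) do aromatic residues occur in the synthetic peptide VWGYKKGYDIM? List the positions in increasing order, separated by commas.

Phenylalanine (F), tryptophan (W), and tyrosine (Y) have aromatic ring side chains.
Matching residues: W2, Y4, Y8.

2, 4, 8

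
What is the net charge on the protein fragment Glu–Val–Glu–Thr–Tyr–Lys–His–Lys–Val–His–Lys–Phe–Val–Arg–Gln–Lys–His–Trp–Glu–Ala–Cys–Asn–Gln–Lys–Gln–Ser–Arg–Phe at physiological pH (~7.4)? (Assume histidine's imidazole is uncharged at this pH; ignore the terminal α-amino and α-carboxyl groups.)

+4

The side chains ionized at physiological pH are Lys/Arg (+1) and Asp/Glu (−1); with His treated as neutral, nothing else contributes.
Positive (K, R): Lys6, Lys8, Lys11, Arg14, Lys16, Lys24, Arg27 → +7.
Negative (D, E): Glu1, Glu3, Glu19 → −3.
Net charge = (+7) + (−3) = +4.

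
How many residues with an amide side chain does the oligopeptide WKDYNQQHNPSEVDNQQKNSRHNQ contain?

Only N (asparagine) and Q (glutamine) carry a side-chain carboxamide.
Matching residues: N5, Q6, Q7, N9, N15, Q16, Q17, N19, N23, Q24.

10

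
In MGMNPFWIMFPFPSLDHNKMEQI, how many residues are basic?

2

The basic amino acids are Lys (K), Arg (R), and His (H).
Matching residues: H17, K19.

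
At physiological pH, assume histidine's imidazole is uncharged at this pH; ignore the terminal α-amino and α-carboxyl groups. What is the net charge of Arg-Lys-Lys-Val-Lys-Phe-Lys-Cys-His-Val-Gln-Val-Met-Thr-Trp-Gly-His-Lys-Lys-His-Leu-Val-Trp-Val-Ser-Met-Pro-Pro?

Near pH 7.4, K and R contribute +1 each, D and E contribute −1 each, and every other side chain (His included, as stated) is uncharged.
Positive (K, R): Arg1, Lys2, Lys3, Lys5, Lys7, Lys18, Lys19 → +7.
Negative (D, E): none → −0.
Net charge = (+7) + (−0) = +7.

+7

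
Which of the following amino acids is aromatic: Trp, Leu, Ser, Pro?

Trp

Phenylalanine (F), tryptophan (W), and tyrosine (Y) have aromatic ring side chains.
Of the listed options, only Trp belongs to this group.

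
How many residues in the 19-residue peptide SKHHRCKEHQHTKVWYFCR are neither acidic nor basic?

Acidic: D, E. Basic: K, R, H. All other residues are neither.
Matching residues: S1, C6, Q10, T12, V14, W15, Y16, F17, C18.

9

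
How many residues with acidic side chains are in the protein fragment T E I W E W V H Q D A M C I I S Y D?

4

Aspartate (D) and glutamate (E) have carboxylic-acid side chains and are the acidic amino acids.
Matching residues: E2, E5, D10, D18.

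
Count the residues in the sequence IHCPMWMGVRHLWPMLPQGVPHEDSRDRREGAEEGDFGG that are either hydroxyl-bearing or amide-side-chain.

2

Hydroxyl-bearing: S, T, Y. Amide-side-chain: N, Q.
Hydroxyl-bearing residues here: S25 (1).
Amide-side-chain residues here: Q18 (1).
The two groups share no amino acid, so total = 1 + 1 = 2.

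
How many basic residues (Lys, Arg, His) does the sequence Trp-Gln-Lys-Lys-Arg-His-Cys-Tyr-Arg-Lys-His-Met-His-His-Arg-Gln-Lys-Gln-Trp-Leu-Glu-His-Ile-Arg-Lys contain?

Matching residues: Lys3, Lys4, Arg5, His6, Arg9, Lys10, His11, His13, His14, Arg15, Lys17, His22, Arg24, Lys25.

14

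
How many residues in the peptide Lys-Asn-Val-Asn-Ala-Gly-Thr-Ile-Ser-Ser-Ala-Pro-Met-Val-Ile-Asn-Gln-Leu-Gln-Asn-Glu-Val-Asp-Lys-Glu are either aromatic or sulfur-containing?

1

Aromatic: F, W, Y. Sulfur-containing: C, M.
Aromatic residues here: none (0).
Sulfur-containing residues here: Met13 (1).
The two groups share no amino acid, so total = 0 + 1 = 1.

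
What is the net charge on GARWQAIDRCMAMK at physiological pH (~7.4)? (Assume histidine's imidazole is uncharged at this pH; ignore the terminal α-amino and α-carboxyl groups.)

The side chains ionized at physiological pH are Lys/Arg (+1) and Asp/Glu (−1); with His treated as neutral, nothing else contributes.
Positive (K, R): R3, R9, K14 → +3.
Negative (D, E): D8 → −1.
Net charge = (+3) + (−1) = +2.

+2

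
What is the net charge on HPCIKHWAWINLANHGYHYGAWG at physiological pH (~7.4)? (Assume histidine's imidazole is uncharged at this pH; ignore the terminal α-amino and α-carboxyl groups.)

The side chains ionized at physiological pH are Lys/Arg (+1) and Asp/Glu (−1); with His treated as neutral, nothing else contributes.
Positive (K, R): K5 → +1.
Negative (D, E): none → −0.
Net charge = (+1) + (−0) = +1.

+1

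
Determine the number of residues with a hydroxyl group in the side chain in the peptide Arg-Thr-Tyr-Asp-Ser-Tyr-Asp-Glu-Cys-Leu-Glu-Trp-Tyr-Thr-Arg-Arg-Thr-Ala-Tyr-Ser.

9

Serine (S), threonine (T), and tyrosine (Y) each carry a hydroxyl group on the side chain.
Matching residues: Thr2, Tyr3, Ser5, Tyr6, Tyr13, Thr14, Thr17, Tyr19, Ser20.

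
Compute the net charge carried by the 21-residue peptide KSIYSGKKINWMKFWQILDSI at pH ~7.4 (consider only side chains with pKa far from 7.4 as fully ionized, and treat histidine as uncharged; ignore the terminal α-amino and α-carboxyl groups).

+3

At pH ~7.4 the Lys and Arg side chains are protonated (+1), the Asp and Glu side chains are deprotonated (−1), and with His taken as neutral all other side chains carry no charge.
Positive (K, R): K1, K7, K8, K13 → +4.
Negative (D, E): D19 → −1.
Net charge = (+4) + (−1) = +3.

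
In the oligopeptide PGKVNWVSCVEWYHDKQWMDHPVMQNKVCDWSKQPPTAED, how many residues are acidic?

6

Only D (aspartate) and E (glutamate) carry a side-chain carboxylic acid.
Matching residues: E11, D15, D20, D30, E39, D40.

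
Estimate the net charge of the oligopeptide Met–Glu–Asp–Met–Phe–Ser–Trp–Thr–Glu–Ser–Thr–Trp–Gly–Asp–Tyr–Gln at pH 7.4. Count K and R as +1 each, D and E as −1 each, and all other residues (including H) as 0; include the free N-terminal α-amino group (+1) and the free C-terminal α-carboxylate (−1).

Positive (K, R): none → +0.
Negative (D, E): Glu2, Asp3, Glu9, Asp14 → −4.
The N-terminus (+1) and C-terminus (−1) cancel.
Net charge = (+0) + (−4) = −4.

-4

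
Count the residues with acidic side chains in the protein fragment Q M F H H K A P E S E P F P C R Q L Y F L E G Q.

The acidic residues are Asp (D) and Glu (E), whose side chains end in a carboxylate group.
Matching residues: E9, E11, E22.

3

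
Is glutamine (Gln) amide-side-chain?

Asparagine (N) and glutamine (Q) have uncharged amide side chains.
Glutamine is in this group.

Yes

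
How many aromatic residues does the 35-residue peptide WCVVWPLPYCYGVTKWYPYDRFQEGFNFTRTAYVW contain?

The aromatic amino acids are Phe (F, benzyl), Trp (W, indole), and Tyr (Y, phenol).
Matching residues: W1, W5, Y9, Y11, W16, Y17, Y19, F22, F26, F28, Y33, W35.

12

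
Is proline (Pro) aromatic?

Phenylalanine (F), tryptophan (W), and tyrosine (Y) have aromatic ring side chains.
Proline is not in this group.

No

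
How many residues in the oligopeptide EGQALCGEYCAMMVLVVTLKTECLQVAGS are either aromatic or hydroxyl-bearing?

4

Aromatic: F, W, Y. Hydroxyl-bearing: S, T, Y.
Aromatic residues here: Y9 (1).
Hydroxyl-bearing residues here: Y9, T18, T21, S29 (4).
Y is in both groups, so the 1 Y residue must not be double-counted.
Total = 1 + 4 − 1 = 4.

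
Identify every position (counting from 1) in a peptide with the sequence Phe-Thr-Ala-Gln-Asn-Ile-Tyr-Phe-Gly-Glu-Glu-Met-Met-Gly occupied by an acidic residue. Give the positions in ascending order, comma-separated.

Only D (aspartate) and E (glutamate) carry a side-chain carboxylic acid.
Matching residues: Glu10, Glu11.

10, 11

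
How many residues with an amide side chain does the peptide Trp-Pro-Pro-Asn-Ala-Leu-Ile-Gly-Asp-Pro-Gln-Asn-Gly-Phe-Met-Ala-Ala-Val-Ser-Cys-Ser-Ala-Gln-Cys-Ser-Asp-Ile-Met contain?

Only N (asparagine) and Q (glutamine) carry a side-chain carboxamide.
Matching residues: Asn4, Gln11, Asn12, Gln23.

4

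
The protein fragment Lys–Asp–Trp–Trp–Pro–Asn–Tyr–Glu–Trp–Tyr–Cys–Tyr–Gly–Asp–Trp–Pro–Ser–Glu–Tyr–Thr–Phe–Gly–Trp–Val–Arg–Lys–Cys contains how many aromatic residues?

10

Phenylalanine (F), tryptophan (W), and tyrosine (Y) have aromatic ring side chains.
Matching residues: Trp3, Trp4, Tyr7, Trp9, Tyr10, Tyr12, Trp15, Tyr19, Phe21, Trp23.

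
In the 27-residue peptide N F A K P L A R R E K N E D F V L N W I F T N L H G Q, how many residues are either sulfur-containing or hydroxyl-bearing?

1

Sulfur-containing: C, M. Hydroxyl-bearing: S, T, Y.
Sulfur-containing residues here: none (0).
Hydroxyl-bearing residues here: T22 (1).
The two groups share no amino acid, so total = 0 + 1 = 1.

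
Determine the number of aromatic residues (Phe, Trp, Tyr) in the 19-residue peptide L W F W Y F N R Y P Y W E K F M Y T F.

Matching residues: W2, F3, W4, Y5, F6, Y9, Y11, W12, F15, Y17, F19.

11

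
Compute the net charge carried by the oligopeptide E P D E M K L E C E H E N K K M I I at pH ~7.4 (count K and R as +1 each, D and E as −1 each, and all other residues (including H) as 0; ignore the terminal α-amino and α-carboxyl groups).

Positive (K, R): K6, K14, K15 → +3.
Negative (D, E): E1, D3, E4, E8, E10, E12 → −6.
Net charge = (+3) + (−6) = −3.

-3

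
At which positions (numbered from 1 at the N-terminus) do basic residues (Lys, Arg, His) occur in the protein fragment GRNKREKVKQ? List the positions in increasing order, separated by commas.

Matching residues: R2, K4, R5, K7, K9.

2, 4, 5, 7, 9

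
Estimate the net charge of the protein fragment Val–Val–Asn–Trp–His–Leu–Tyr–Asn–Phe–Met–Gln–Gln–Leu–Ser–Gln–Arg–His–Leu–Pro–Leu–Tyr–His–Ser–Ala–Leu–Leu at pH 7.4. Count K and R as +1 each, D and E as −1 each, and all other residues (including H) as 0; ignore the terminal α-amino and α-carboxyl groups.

+1

Positive (K, R): Arg16 → +1.
Negative (D, E): none → −0.
Net charge = (+1) + (−0) = +1.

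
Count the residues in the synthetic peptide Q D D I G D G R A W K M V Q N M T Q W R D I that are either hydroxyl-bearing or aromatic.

3

Hydroxyl-bearing: S, T, Y. Aromatic: F, W, Y.
Hydroxyl-bearing residues here: T17 (1).
Aromatic residues here: W10, W19 (2).
(Y belongs to both groups, but none appear in this sequence.) Total = 1 + 2 = 3.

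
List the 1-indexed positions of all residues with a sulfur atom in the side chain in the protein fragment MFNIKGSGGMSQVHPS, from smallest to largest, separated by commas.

1, 10

Cysteine (C, thiol) and methionine (M, thioether) are the two sulfur-containing amino acids.
Matching residues: M1, M10.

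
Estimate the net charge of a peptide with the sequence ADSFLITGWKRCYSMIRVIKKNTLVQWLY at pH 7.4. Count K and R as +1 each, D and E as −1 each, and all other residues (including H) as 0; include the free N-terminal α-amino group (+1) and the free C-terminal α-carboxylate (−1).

Positive (K, R): K10, R11, R17, K20, K21 → +5.
Negative (D, E): D2 → −1.
The N-terminus (+1) and C-terminus (−1) cancel.
Net charge = (+5) + (−1) = +4.

+4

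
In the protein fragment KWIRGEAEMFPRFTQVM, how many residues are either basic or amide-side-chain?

4

Basic: H, K, R. Amide-side-chain: N, Q.
Basic residues here: K1, R4, R12 (3).
Amide-side-chain residues here: Q15 (1).
The two groups share no amino acid, so total = 3 + 1 = 4.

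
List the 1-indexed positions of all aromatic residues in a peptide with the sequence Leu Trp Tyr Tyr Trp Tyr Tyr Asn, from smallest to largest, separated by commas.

2, 3, 4, 5, 6, 7

The aromatic amino acids are Phe (F, benzyl), Trp (W, indole), and Tyr (Y, phenol).
Matching residues: Trp2, Tyr3, Tyr4, Trp5, Tyr6, Tyr7.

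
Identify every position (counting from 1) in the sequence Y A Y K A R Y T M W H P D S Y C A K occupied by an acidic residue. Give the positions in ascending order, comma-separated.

13

The acidic residues are Asp (D) and Glu (E), whose side chains end in a carboxylate group.
Matching residues: D13.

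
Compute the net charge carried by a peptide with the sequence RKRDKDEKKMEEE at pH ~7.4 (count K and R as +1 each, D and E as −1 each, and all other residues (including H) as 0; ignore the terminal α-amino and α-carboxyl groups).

0

Positive (K, R): R1, K2, R3, K5, K8, K9 → +6.
Negative (D, E): D4, D6, E7, E11, E12, E13 → −6.
Net charge = (+6) + (−6) = 0.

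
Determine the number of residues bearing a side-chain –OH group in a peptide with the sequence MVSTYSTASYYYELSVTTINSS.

Serine (S), threonine (T), and tyrosine (Y) each carry a hydroxyl group on the side chain.
Matching residues: S3, T4, Y5, S6, T7, S9, Y10, Y11, Y12, S15, T17, T18, S21, S22.

14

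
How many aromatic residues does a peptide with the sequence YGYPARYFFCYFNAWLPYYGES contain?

10

Phenylalanine (F), tryptophan (W), and tyrosine (Y) have aromatic ring side chains.
Matching residues: Y1, Y3, Y7, F8, F9, Y11, F12, W15, Y18, Y19.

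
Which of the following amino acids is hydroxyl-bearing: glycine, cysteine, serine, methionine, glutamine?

serine

The –OH-bearing residues are Ser, Thr (aliphatic alcohols), and Tyr (phenol).
Of the listed options, only serine belongs to this group.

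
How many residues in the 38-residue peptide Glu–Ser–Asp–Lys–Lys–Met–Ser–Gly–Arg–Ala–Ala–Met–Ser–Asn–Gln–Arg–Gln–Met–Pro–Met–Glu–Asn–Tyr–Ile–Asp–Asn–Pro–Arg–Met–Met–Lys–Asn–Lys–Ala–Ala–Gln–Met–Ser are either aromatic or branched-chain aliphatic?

2

Aromatic: F, W, Y. Branched-chain aliphatic: I, L, V.
Aromatic residues here: Tyr23 (1).
Branched-chain aliphatic residues here: Ile24 (1).
The two groups share no amino acid, so total = 1 + 1 = 2.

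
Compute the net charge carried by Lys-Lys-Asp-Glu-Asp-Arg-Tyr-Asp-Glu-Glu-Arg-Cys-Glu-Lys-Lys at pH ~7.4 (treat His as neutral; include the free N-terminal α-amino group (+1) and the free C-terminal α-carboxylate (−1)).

-1

The side chains ionized at physiological pH are Lys/Arg (+1) and Asp/Glu (−1); with His treated as neutral, nothing else contributes.
Positive (K, R): Lys1, Lys2, Arg6, Arg11, Lys14, Lys15 → +6.
Negative (D, E): Asp3, Glu4, Asp5, Asp8, Glu9, Glu10, Glu13 → −7.
The N-terminus (+1) and C-terminus (−1) cancel.
Net charge = (+6) + (−7) = −1.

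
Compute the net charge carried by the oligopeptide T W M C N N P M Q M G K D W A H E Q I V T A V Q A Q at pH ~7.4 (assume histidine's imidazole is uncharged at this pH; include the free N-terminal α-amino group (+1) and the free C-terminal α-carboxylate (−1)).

-1

At pH ~7.4 the Lys and Arg side chains are protonated (+1), the Asp and Glu side chains are deprotonated (−1), and with His taken as neutral all other side chains carry no charge.
Positive (K, R): K12 → +1.
Negative (D, E): D13, E17 → −2.
The N-terminus (+1) and C-terminus (−1) cancel.
Net charge = (+1) + (−2) = −1.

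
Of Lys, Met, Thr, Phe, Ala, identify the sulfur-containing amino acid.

Cysteine (C, thiol) and methionine (M, thioether) are the two sulfur-containing amino acids.
Of the listed options, only Met belongs to this group.

Met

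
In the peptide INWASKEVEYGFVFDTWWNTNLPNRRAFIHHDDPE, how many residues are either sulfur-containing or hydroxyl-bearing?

4

Sulfur-containing: C, M. Hydroxyl-bearing: S, T, Y.
Sulfur-containing residues here: none (0).
Hydroxyl-bearing residues here: S5, Y10, T16, T20 (4).
The two groups share no amino acid, so total = 0 + 4 = 4.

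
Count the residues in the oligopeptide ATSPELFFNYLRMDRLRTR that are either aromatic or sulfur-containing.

4

Aromatic: F, W, Y. Sulfur-containing: C, M.
Aromatic residues here: F7, F8, Y10 (3).
Sulfur-containing residues here: M13 (1).
The two groups share no amino acid, so total = 3 + 1 = 4.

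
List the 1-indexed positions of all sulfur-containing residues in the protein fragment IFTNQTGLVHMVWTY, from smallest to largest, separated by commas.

The sulfur-bearing residues are cysteine (–SH) and methionine (–S–CH₃).
Matching residues: M11.

11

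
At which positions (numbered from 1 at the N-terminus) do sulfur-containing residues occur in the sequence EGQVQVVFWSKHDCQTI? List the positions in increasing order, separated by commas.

14

Only Cys (C) and Met (M) have a sulfur atom in the side chain.
Matching residues: C14.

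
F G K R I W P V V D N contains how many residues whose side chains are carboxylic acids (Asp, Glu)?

Matching residues: D10.

1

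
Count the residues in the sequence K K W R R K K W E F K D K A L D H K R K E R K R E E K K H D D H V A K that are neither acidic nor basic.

Acidic: D, E. Basic: K, R, H. All other residues are neither.
Matching residues: W3, W8, F10, A14, L15, V33, A34.

7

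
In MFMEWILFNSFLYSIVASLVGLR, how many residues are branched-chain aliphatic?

8

The BCAAs are Val, Leu, and Ile — aliphatic side chains with a branch point.
Matching residues: I6, L7, L12, I15, V16, L19, V20, L22.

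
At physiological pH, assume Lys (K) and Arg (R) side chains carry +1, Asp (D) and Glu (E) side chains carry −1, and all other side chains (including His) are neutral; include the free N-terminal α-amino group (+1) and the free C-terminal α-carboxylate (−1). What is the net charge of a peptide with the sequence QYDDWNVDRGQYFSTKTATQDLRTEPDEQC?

Positive (K, R): R9, K16, R23 → +3.
Negative (D, E): D3, D4, D8, D21, E25, D27, E28 → −7.
The N-terminus (+1) and C-terminus (−1) cancel.
Net charge = (+3) + (−7) = −4.

-4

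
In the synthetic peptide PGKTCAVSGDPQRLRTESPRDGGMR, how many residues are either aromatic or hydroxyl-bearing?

Aromatic: F, W, Y. Hydroxyl-bearing: S, T, Y.
Aromatic residues here: none (0).
Hydroxyl-bearing residues here: T4, S8, T16, S18 (4).
(Y belongs to both groups, but none appear in this sequence.) Total = 0 + 4 = 4.

4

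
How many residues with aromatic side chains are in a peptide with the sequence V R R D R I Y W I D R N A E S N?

2

Phenylalanine (F), tryptophan (W), and tyrosine (Y) have aromatic ring side chains.
Matching residues: Y7, W8.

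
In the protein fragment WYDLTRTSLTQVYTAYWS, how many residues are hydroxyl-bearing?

9

S, T, and Y are the three residues with a side-chain hydroxyl.
Matching residues: Y2, T5, T7, S8, T10, Y13, T14, Y16, S18.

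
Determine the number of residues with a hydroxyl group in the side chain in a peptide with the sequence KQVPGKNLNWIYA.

Serine (S), threonine (T), and tyrosine (Y) each carry a hydroxyl group on the side chain.
Matching residues: Y12.

1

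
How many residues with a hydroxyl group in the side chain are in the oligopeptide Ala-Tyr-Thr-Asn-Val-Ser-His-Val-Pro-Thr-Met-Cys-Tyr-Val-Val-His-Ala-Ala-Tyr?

Serine (S), threonine (T), and tyrosine (Y) each carry a hydroxyl group on the side chain.
Matching residues: Tyr2, Thr3, Ser6, Thr10, Tyr13, Tyr19.

6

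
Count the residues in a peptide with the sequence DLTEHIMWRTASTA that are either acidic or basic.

Acidic: D, E. Basic: H, K, R.
Acidic residues here: D1, E4 (2).
Basic residues here: H5, R9 (2).
The two groups share no amino acid, so total = 2 + 2 = 4.

4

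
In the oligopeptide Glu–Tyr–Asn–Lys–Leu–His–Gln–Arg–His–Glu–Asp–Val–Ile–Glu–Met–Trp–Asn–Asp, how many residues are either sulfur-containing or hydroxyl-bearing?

2

Sulfur-containing: C, M. Hydroxyl-bearing: S, T, Y.
Sulfur-containing residues here: Met15 (1).
Hydroxyl-bearing residues here: Tyr2 (1).
The two groups share no amino acid, so total = 1 + 1 = 2.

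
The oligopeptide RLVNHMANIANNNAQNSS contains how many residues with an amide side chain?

The amide-side-chain residues are Asn (N) and Gln (Q).
Matching residues: N4, N8, N11, N12, N13, Q15, N16.

7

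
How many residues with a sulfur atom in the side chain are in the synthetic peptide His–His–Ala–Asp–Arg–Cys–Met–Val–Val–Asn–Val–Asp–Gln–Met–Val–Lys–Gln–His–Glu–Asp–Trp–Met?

4

Only Cys (C) and Met (M) have a sulfur atom in the side chain.
Matching residues: Cys6, Met7, Met14, Met22.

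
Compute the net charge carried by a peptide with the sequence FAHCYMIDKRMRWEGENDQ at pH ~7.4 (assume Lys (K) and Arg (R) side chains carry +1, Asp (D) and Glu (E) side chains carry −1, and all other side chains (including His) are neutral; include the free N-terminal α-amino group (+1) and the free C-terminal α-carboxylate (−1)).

-1

Positive (K, R): K9, R10, R12 → +3.
Negative (D, E): D8, E14, E16, D18 → −4.
The N-terminus (+1) and C-terminus (−1) cancel.
Net charge = (+3) + (−4) = −1.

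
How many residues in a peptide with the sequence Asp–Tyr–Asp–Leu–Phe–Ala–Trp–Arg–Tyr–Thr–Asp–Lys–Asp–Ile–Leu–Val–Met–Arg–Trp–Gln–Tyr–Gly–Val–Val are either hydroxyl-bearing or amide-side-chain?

Hydroxyl-bearing: S, T, Y. Amide-side-chain: N, Q.
Hydroxyl-bearing residues here: Tyr2, Tyr9, Thr10, Tyr21 (4).
Amide-side-chain residues here: Gln20 (1).
The two groups share no amino acid, so total = 4 + 1 = 5.

5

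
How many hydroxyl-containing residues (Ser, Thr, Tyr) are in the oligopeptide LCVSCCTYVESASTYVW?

7

Matching residues: S4, T7, Y8, S11, S13, T14, Y15.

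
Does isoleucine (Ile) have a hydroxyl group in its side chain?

No

Serine (S), threonine (T), and tyrosine (Y) each carry a hydroxyl group on the side chain.
Isoleucine is not in this group.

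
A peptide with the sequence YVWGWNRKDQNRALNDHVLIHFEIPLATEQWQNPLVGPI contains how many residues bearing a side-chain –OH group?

2

The –OH-bearing residues are Ser, Thr (aliphatic alcohols), and Tyr (phenol).
Matching residues: Y1, T28.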